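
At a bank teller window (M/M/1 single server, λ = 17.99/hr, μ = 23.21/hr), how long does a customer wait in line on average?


ρ = 17.99/23.21 = 0.7751
Wq = ρ/(μ−λ) = 0.7751/(23.21 − 17.99) = 0.7751/5.22 = 0.1485 hr

Final: 0.1485 hr


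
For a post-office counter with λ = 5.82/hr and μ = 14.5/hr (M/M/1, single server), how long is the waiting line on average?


ρ = 5.82/14.5 = 0.4014
Lq = ρ²/(1−ρ) = 0.1611/0.5986 = 0.2691

Final: 0.2691


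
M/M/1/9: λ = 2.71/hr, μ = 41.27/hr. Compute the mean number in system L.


ρ = 2.71/41.27 = 0.06567
L = ρ[1 − (K+1)ρ^K + Kρ^(K+1)] / [(1−ρ)(1−ρ^(K+1))]
Numerator: 0.06567·(1 − 10·2.270e-11 + 9·1.491e-12) = 0.065665
Denominator: (0.9343)·(1.000000) = 0.934335
L = 0.065665/0.934335 = 0.07028

Final: 0.07028


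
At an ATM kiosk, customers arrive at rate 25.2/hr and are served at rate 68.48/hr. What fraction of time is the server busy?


ρ = λ/μ = 25.2/68.48 = 0.3680

Final: 0.3680


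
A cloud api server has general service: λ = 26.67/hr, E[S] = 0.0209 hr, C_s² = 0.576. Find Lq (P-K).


ρ = λ·E[S] = 26.67·0.0209 = 0.5574
Lq = ρ²(1+C_s²)/(2(1−ρ)) = 0.3107·(1+0.576)/(2·0.4426)
= 0.3107·1.5760/0.8852 = 0.55317

Final: 0.55317


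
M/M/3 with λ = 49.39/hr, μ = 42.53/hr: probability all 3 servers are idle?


a = λ/μ = 49.39/42.53 = 1.1613; ρ = a/c = 0.3871
Σ_{k=0}^{2} a^k/k! (terms k=0..2) = 1.00000 + 1.16130 + 0.67431 = 2.83560
Tail: a^3/(3!(1−ρ)) = 1.56614/(6·0.6129) = 0.42588
P₀ = 1/(2.83560 + 0.42588) = 1/3.26149 = 0.306609

Final: 0.306609


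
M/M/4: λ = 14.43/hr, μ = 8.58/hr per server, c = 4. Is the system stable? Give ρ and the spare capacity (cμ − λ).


Total capacity cμ = 4·8.58 = 34.32/hr
ρ = λ/(cμ) = 14.43/34.32 = 0.4205
Stable ⇔ ρ < 1: YES
Spare capacity = cμ − λ = 34.32 − 14.43 = 19.89/hr

Final: ρ = 0.4205; stable; margin = 19.89/hr


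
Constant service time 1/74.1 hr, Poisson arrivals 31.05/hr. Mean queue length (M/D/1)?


ρ = 31.05/74.1 = 0.4190
M/D/1: Lq = ρ²/(2(1−ρ)) = 0.1756/(2·0.5810) = 0.15111

Final: 0.15111


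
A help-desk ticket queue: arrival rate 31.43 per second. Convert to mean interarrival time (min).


Mean interarrival time = 1/λ = 1/31.43 second = 0.03182 second
In minutes: 0.03182 × 0.0166667 = 0.0005303 min

Final: 0.0005303 min


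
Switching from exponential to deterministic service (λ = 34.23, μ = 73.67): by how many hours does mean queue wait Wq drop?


ρ = 34.23/73.67 = 0.4646
Wq(M/M/1) = ρ/(μ−λ) = 0.4646/39.44 = 0.01178 hr
Wq(M/D/1) = ρ/(2(μ−λ)) = 0.005890 hr
Savings = 0.01178 − 0.005890 = 0.005890 hr

Final: 0.005890 hr


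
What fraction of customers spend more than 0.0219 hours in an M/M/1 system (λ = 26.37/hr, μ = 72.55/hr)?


W ~ Exponential(μ−λ) for M/M/1.
μ − λ = 72.55 − 26.37 = 46.1800
P(W > t) = e^{−(μ−λ)t} = e^{−1.0113} = 0.363731

Final: 0.363731


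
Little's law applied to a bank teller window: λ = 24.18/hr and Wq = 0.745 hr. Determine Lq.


Lq = λWq = 24.18·0.745 = 18.0141

Final: 18.0141


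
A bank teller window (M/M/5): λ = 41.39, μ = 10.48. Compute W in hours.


a = 3.9494; ρ = 0.7899; P₀ = 0.014033
Lq = P₀·a^c·ρ/(c!(1−ρ)²) = 2.01039
Wq = Lq/λ = 2.01039/41.39 = 0.04857 hr
W = Wq + 1/μ = 0.04857 + 0.09542 = 0.14399 hr

Final: 0.14399 hr


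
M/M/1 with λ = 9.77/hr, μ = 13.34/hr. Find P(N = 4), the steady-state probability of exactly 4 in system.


ρ = 9.77/13.34 = 0.7324
P_n = (1−ρ)·ρ^n = (1 − 0.7324)·0.7324^4 = 0.2676·0.287710 = 0.076996

Final: 0.076996


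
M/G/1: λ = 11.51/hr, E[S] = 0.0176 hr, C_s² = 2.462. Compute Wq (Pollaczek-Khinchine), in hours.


ρ = λ·E[S] = 11.51·0.0176 = 0.2026
E[S²] = E[S]²(1+C_s²) = 0.0176²·(1+2.462) = 0.001072
Wq = λ·E[S²]/(2(1−ρ)) = 11.51·0.001072/(2·0.7974) = 0.007739 hr

Final: 0.007739 hr


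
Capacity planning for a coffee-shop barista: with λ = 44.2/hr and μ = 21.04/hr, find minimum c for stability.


Stability requires cμ > λ ⇔ c > λ/μ.
λ/μ = 44.2/21.04 = 2.1008
Minimum integer c = ⌊2.1008⌋ + 1 = 3
Check: 3·21.04 = 63.12 > 44.2, while 2·21.04 = 42.08 ≤ 44.2

Final: 3 servers


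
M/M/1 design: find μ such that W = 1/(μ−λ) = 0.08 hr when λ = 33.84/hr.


W = 1/(μ−λ) ⇒ μ − λ = 1/W = 1/0.08 = 12.5000
μ = λ + 1/W = 33.84 + 12.5000 = 46.3400 per hr

Final: 46.3400 /hr


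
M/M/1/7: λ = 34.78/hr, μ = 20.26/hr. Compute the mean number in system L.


ρ = 34.78/20.26 = 1.7167
L = ρ[1 − (K+1)ρ^K + Kρ^(K+1)] / [(1−ρ)(1−ρ^(K+1))]
Numerator: 1.7167·(1 − 8·43.937056 + 7·75.426003) = 304.686481
Denominator: (-0.7167)·(-74.426003) = 53.339860
L = 304.686481/53.339860 = 5.7122

Final: 5.7122


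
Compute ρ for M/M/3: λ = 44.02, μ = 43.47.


ρ = λ/(cμ) = 44.02/(3·43.47) = 44.02/130.41 = 0.3376

Final: 0.3376


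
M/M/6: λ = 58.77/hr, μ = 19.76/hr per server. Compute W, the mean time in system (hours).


a = 2.9742; ρ = 0.4957; P₀ = 0.050282
Lq = P₀·a^c·ρ/(c!(1−ρ)²) = 0.09422
Wq = Lq/λ = 0.09422/58.77 = 0.001603 hr
W = Wq + 1/μ = 0.001603 + 0.05061 = 0.05221 hr

Final: 0.05221 hr


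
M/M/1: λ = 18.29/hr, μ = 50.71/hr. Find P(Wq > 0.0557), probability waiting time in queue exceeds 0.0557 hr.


ρ = 18.29/50.71 = 0.3607
P(Wq > t) = ρ·e^{−(μ−λ)t} = 0.3607·e^{−1.8058}
= 0.3607·0.164344 = 0.059275

Final: 0.059275


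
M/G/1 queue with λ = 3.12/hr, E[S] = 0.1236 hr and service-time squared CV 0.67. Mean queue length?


ρ = λ·E[S] = 3.12·0.1236 = 0.3856
Lq = ρ²(1+C_s²)/(2(1−ρ)) = 0.1487·(1+0.67)/(2·0.6144)
= 0.1487·1.6700/1.2287 = 0.20212

Final: 0.20212


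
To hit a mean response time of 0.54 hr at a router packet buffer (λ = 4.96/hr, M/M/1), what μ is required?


W = 1/(μ−λ) ⇒ μ − λ = 1/W = 1/0.54 = 1.8519
μ = λ + 1/W = 4.96 + 1.8519 = 6.8119 per hr

Final: 6.8119 /hr


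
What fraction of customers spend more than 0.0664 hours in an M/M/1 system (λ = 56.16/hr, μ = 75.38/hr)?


W ~ Exponential(μ−λ) for M/M/1.
μ − λ = 75.38 − 56.16 = 19.2200
P(W > t) = e^{−(μ−λ)t} = e^{−1.2762} = 0.279094

Final: 0.279094


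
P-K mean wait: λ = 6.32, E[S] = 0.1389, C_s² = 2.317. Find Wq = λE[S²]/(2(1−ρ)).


ρ = λ·E[S] = 6.32·0.1389 = 0.8778
E[S²] = E[S]²(1+C_s²) = 0.1389²·(1+2.317) = 0.063996
Wq = λ·E[S²]/(2(1−ρ)) = 6.32·0.063996/(2·0.1222) = 1.65553 hr

Final: 1.65553 hr


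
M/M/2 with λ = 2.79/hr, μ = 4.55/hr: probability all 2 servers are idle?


a = λ/μ = 2.79/4.55 = 0.6132; ρ = a/c = 0.3066
Σ_{k=0}^{1} a^k/k! (terms k=0..1) = 1.00000 + 0.61319 = 1.61319
Tail: a^2/(2!(1−ρ)) = 0.37600/(2·0.6934) = 0.27112
P₀ = 1/(1.61319 + 0.27112) = 1/1.88431 = 0.530698

Final: 0.530698


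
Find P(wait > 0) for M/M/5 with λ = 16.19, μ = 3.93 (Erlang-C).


a = λ/μ = 4.1196; ρ = a/5 = 0.8239
P₀ = 0.010705 (from M/M/c formula)
C(c,a) = [a^c/(c!(1−ρ))]·P₀ = [1186.51024/(120·0.1761)]·0.010705
= 56.15348·0.010705 = 0.601140

Final: 0.601140


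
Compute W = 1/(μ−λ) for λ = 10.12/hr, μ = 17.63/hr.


W = 1/(μ−λ) = 1/(17.63 − 10.12) = 1/7.51 = 0.1332 hr

Final: 0.1332 hr


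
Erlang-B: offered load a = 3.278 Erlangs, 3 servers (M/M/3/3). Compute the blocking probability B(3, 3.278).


B(c,a) = (a^c/c!) / Σ_{k=0}^{c} a^k/k!
a^3/3! = 5.870507
Σ terms (k=0..3): 1.00000 + 3.27800 + 5.37264 + 5.87051 = 15.521149
B = 5.870507/15.521149 = 0.378226

Final: 0.378226


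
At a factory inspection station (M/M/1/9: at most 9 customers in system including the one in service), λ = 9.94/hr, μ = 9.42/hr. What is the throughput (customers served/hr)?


ρ = 1.0552; P_K = (1−ρ)ρ^9/(1−ρ^10) = 0.125849
λ_eff = λ(1 − P_K) = 9.94·(1 − 0.125849) = 9.94·0.874151 = 8.6891 /hr

Final: 8.6891 /hr


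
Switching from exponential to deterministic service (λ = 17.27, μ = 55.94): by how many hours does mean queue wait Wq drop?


ρ = 17.27/55.94 = 0.3087
Wq(M/M/1) = ρ/(μ−λ) = 0.3087/38.67 = 0.007984 hr
Wq(M/D/1) = ρ/(2(μ−λ)) = 0.003992 hr
Savings = 0.007984 − 0.003992 = 0.003992 hr

Final: 0.003992 hr


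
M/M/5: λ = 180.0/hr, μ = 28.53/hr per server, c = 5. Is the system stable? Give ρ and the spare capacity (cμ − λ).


Total capacity cμ = 5·28.53 = 142.65/hr
ρ = λ/(cμ) = 180.0/142.65 = 1.2618
Stable ⇔ ρ < 1: NO
Spare capacity = cμ − λ = 142.65 − 180.0 = -37.35/hr

Final: ρ = 1.2618; unstable; margin = -37.35/hr


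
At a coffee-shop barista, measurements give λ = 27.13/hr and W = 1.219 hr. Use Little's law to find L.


L = λW = 27.13·1.219 = 33.0715

Final: 33.0715


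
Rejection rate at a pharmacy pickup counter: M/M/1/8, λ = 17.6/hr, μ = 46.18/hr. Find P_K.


ρ = λ/μ = 17.6/46.18 = 0.3811
P_K = (1−ρ)ρ^K/(1−ρ^(K+1)) = (0.6189·0.0004451)/(1 − 0.0001696)
= 0.0002755/0.999830 = 0.0002755

Final: 0.0002755


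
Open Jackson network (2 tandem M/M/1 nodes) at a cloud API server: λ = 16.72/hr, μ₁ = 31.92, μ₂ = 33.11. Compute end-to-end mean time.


Each node sees arrival rate λ = 16.72/hr (tandem ⇒ throughput preserved).
W₁ = 1/(μ₁−λ) = 1/(31.92−16.72) = 0.06579 hr
W₂ = 1/(μ₂−λ) = 1/(33.11−16.72) = 0.06101 hr
W_total = W₁ + W₂ = 0.06579 + 0.06101 = 0.12680 hr

Final: 0.12680 hr


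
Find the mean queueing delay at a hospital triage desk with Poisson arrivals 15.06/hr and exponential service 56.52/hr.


ρ = 15.06/56.52 = 0.2665
Wq = ρ/(μ−λ) = 0.2665/(56.52 − 15.06) = 0.2665/41.46 = 0.006427 hr

Final: 0.006427 hr


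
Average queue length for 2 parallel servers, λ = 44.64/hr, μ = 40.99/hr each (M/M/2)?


a = λ/μ = 1.0890; ρ = a/2 = 0.5445
P₀ = 0.294898
Lq = P₀·a^c·ρ / (c!·(1−ρ)²) = 0.294898·1.18602·0.5445/(2·0.20746)
= 0.45901

Final: 0.45901


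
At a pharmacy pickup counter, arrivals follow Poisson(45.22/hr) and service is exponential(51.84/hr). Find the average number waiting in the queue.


ρ = 45.22/51.84 = 0.8723
Lq = ρ²/(1−ρ) = 0.7609/0.1277 = 5.9585

Final: 5.9585


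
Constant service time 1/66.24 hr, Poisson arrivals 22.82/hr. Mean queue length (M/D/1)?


ρ = 22.82/66.24 = 0.3445
M/D/1: Lq = ρ²/(2(1−ρ)) = 0.1187/(2·0.6555) = 0.09053

Final: 0.09053


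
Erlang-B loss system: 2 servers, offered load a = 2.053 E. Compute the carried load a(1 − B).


B(2,2.053) = 0.408380 (Erlang-B)
Carried load = a(1 − B) = 2.053·(1 − 0.408380) = 2.053·0.591620 = 1.2146 E

Final: 1.2146 Erlangs


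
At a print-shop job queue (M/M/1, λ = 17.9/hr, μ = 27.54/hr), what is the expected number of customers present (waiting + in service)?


ρ = λ/μ = 17.9/27.54 = 0.6500
L = ρ/(1−ρ) = 0.6500/(1 − 0.6500) = 0.6500/0.3500 = 1.8568

Final: 1.8568


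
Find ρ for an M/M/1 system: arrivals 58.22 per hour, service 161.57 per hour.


ρ = λ/μ = 58.22/161.57 = 0.3603

Final: 0.3603


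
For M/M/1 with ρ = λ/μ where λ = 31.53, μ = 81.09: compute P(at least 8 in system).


ρ = 31.53/81.09 = 0.3888
P(N ≥ n) = ρ^n = 0.3888^8 = 0.0005225

Final: 0.0005225


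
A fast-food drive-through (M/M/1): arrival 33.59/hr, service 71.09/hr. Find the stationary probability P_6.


ρ = 33.59/71.09 = 0.4725
P_n = (1−ρ)·ρ^n = (1 − 0.4725)·0.4725^6 = 0.5275·0.011128 = 0.005870

Final: 0.005870


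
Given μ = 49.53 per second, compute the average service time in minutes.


Mean service time = 1/μ = 1/49.53 second = 0.02019 second
In minutes: 0.02019 × 0.0166667 = 0.0003365 min

Final: 0.0003365 min


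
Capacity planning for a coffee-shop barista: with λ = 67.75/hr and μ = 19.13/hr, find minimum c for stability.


Stability requires cμ > λ ⇔ c > λ/μ.
λ/μ = 67.75/19.13 = 3.5416
Minimum integer c = ⌊3.5416⌋ + 1 = 4
Check: 4·19.13 = 76.52 > 67.75, while 3·19.13 = 57.39 ≤ 67.75

Final: 4 servers


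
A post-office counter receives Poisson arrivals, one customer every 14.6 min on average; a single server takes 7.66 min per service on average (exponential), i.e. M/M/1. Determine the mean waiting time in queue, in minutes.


λ = 60/14.6 = 4.1096 /hr
μ = 60/7.66 = 7.8329 /hr
ρ = λ/μ = 4.1096/7.8329 = 0.5247
Wq = ρ/(μ−λ) = 0.5247/(7.8329−4.1096) = 0.14091 hr
In minutes: 0.14091·60 = 8.455 min

Final: 8.455 min


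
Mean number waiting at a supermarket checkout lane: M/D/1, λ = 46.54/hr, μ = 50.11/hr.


ρ = 46.54/50.11 = 0.9288
M/D/1: Lq = ρ²/(2(1−ρ)) = 0.8626/(2·0.07124) = 6.05383

Final: 6.05383


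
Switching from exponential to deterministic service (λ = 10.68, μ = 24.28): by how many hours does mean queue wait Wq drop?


ρ = 10.68/24.28 = 0.4399
Wq(M/M/1) = ρ/(μ−λ) = 0.4399/13.60 = 0.03234 hr
Wq(M/D/1) = ρ/(2(μ−λ)) = 0.01617 hr
Savings = 0.03234 − 0.01617 = 0.01617 hr

Final: 0.01617 hr


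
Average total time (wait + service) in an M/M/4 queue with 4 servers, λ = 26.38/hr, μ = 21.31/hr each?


a = 1.2379; ρ = 0.3095; P₀ = 0.288850
Lq = P₀·a^c·ρ/(c!(1−ρ)²) = 0.01834
Wq = Lq/λ = 0.01834/26.38 = 0.0006954 hr
W = Wq + 1/μ = 0.0006954 + 0.04693 = 0.04762 hr

Final: 0.04762 hr


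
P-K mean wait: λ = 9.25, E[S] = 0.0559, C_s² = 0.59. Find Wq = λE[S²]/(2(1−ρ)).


ρ = λ·E[S] = 9.25·0.0559 = 0.5171
E[S²] = E[S]²(1+C_s²) = 0.0559²·(1+0.59) = 0.004968
Wq = λ·E[S²]/(2(1−ρ)) = 9.25·0.004968/(2·0.4829) = 0.04758 hr

Final: 0.04758 hr


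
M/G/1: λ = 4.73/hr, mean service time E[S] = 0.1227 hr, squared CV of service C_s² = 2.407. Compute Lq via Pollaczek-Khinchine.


ρ = λ·E[S] = 4.73·0.1227 = 0.5804
Lq = ρ²(1+C_s²)/(2(1−ρ)) = 0.3368·(1+2.407)/(2·0.4196)
= 0.3368·3.4070/0.8393 = 1.36738

Final: 1.36738


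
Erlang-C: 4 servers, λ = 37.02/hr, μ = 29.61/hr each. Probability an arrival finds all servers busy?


a = λ/μ = 1.2503; ρ = a/4 = 0.3126
P₀ = 0.285255 (from M/M/c formula)
C(c,a) = [a^c/(c!(1−ρ))]·P₀ = [2.44339/(24·0.6874)]·0.285255
= 0.14810·0.285255 = 0.042246

Final: 0.042246


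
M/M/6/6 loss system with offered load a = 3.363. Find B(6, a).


B(c,a) = (a^c/c!) / Σ_{k=0}^{c} a^k/k!
a^6/6! = 2.009226
Σ terms (k=0..6): 1.00000 + 3.36300 + 5.65488 + 6.33913 + 5.32962 + 3.58470 + 2.00923 = 27.280558
B = 2.009226/27.280558 = 0.073650

Final: 0.073650


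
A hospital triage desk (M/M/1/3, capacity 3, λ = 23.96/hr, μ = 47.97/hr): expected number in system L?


ρ = 23.96/47.97 = 0.4995
L = ρ[1 − (K+1)ρ^K + Kρ^(K+1)] / [(1−ρ)(1−ρ^(K+1))]
Numerator: 0.4995·(1 − 4·0.124610 + 3·0.062240) = 0.343782
Denominator: (0.5005)·(0.937760) = 0.469369
L = 0.343782/0.469369 = 0.7324

Final: 0.7324


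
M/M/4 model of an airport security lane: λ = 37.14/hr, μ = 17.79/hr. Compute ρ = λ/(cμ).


ρ = λ/(cμ) = 37.14/(4·17.79) = 37.14/71.16 = 0.5219

Final: 0.5219


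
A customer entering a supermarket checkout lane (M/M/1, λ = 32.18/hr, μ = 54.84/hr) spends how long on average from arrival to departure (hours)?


W = 1/(μ−λ) = 1/(54.84 − 32.18) = 1/22.66 = 0.04413 hr

Final: 0.04413 hr


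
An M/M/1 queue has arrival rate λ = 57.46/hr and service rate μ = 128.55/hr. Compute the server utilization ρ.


ρ = λ/μ = 57.46/128.55 = 0.4470

Final: 0.4470


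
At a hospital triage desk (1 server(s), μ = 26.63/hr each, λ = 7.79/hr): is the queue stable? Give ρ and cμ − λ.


Total capacity cμ = 1·26.63 = 26.63/hr
ρ = λ/(cμ) = 7.79/26.63 = 0.2925
Stable ⇔ ρ < 1: YES
Spare capacity = cμ − λ = 26.63 − 7.79 = 18.84/hr

Final: ρ = 0.2925; stable; margin = 18.84/hr


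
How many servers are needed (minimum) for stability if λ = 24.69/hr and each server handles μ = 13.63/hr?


Stability requires cμ > λ ⇔ c > λ/μ.
λ/μ = 24.69/13.63 = 1.8114
Minimum integer c = ⌊1.8114⌋ + 1 = 2
Check: 2·13.63 = 27.26 > 24.69, while 1·13.63 = 13.63 ≤ 24.69

Final: 2 servers


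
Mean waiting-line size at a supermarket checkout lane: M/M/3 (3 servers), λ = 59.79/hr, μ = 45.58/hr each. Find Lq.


a = λ/μ = 1.3118; ρ = a/3 = 0.4373
P₀ = 0.260375
Lq = P₀·a^c·ρ / (c!·(1−ρ)²) = 0.260375·2.25716·0.4373/(6·0.31668)
= 0.13524

Final: 0.13524


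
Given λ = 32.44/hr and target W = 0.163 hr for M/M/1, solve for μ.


W = 1/(μ−λ) ⇒ μ − λ = 1/W = 1/0.163 = 6.1350
μ = λ + 1/W = 32.44 + 6.1350 = 38.5750 per hr

Final: 38.5750 /hr


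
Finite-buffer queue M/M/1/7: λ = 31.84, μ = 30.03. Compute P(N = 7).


ρ = λ/μ = 31.84/30.03 = 1.0603
P_K = (1−ρ)ρ^K/(1−ρ^(K+1)) = (-0.06027·1.506344)/(1 − 1.597136)
= -0.090792/-0.597136 = 0.152046

Final: 0.152046


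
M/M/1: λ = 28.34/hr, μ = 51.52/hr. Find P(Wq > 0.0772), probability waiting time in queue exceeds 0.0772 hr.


ρ = 28.34/51.52 = 0.5501
P(Wq > t) = ρ·e^{−(μ−λ)t} = 0.5501·e^{−1.7895}
= 0.5501·0.167044 = 0.091887

Final: 0.091887


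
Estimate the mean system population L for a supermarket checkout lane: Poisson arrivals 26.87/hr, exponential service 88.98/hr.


ρ = λ/μ = 26.87/88.98 = 0.3020
L = ρ/(1−ρ) = 0.3020/(1 − 0.3020) = 0.3020/0.6980 = 0.4326

Final: 0.4326


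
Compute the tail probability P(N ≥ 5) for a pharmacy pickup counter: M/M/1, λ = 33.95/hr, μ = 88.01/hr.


ρ = 33.95/88.01 = 0.3858
P(N ≥ n) = ρ^n = 0.3858^5 = 0.008542

Final: 0.008542


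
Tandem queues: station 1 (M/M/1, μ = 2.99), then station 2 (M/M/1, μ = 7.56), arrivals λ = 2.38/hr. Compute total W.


Each node sees arrival rate λ = 2.38/hr (tandem ⇒ throughput preserved).
W₁ = 1/(μ₁−λ) = 1/(2.99−2.38) = 1.63934 hr
W₂ = 1/(μ₂−λ) = 1/(7.56−2.38) = 0.19305 hr
W_total = W₁ + W₂ = 1.63934 + 0.19305 = 1.83239 hr

Final: 1.83239 hr


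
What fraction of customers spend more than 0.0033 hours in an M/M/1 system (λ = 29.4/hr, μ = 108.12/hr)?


W ~ Exponential(μ−λ) for M/M/1.
μ − λ = 108.12 − 29.4 = 78.7200
P(W > t) = e^{−(μ−λ)t} = e^{−0.2598} = 0.771224

Final: 0.771224


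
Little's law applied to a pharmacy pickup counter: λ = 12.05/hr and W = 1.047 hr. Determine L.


L = λW = 12.05·1.047 = 12.6164

Final: 12.6164


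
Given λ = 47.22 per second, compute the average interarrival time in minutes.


Mean interarrival time = 1/λ = 1/47.22 second = 0.02118 second
In minutes: 0.02118 × 0.0166667 = 0.0003530 min

Final: 0.0003530 min


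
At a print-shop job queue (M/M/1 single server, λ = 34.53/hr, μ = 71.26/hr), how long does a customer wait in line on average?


ρ = 34.53/71.26 = 0.4846
Wq = ρ/(μ−λ) = 0.4846/(71.26 − 34.53) = 0.4846/36.73 = 0.01319 hr

Final: 0.01319 hr


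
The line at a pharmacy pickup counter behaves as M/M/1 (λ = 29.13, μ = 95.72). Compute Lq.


ρ = 29.13/95.72 = 0.3043
Lq = ρ²/(1−ρ) = 0.09261/0.6957 = 0.1331

Final: 0.1331


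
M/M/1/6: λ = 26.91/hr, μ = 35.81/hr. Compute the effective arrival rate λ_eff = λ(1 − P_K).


ρ = 0.7515; P_K = (1−ρ)ρ^6/(1−ρ^7) = 0.051759
λ_eff = λ(1 − P_K) = 26.91·(1 − 0.051759) = 26.91·0.948241 = 25.5172 /hr

Final: 25.5172 /hr


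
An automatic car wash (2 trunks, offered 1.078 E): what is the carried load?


B(2,1.078) = 0.218516 (Erlang-B)
Carried load = a(1 − B) = 1.078·(1 − 0.218516) = 1.078·0.781484 = 0.8424 E

Final: 0.8424 Erlangs


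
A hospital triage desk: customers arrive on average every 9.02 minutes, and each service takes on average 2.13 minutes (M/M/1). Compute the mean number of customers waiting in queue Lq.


λ = 60/9.02 = 6.6519 /hr
μ = 60/2.13 = 28.1690 /hr
ρ = λ/μ = 6.6519/28.1690 = 0.2361
Lq = ρ²/(1−ρ) = 0.05576/0.7639 = 0.07300

Final: 0.07300


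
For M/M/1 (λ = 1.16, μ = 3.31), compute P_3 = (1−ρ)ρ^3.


ρ = 1.16/3.31 = 0.3505
P_n = (1−ρ)·ρ^n = (1 − 0.3505)·0.3505^3 = 0.6495·0.043042 = 0.027958

Final: 0.027958


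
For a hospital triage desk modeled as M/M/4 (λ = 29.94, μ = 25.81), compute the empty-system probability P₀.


a = λ/μ = 29.94/25.81 = 1.1600; ρ = a/c = 0.2900
Σ_{k=0}^{3} a^k/k! (terms k=0..3) = 1.00000 + 1.16002 + 0.67282 + 0.26016 = 3.09299
Tail: a^4/(4!(1−ρ)) = 1.81074/(24·0.7100) = 0.10626
P₀ = 1/(3.09299 + 0.10626) = 1/3.19926 = 0.312573

Final: 0.312573


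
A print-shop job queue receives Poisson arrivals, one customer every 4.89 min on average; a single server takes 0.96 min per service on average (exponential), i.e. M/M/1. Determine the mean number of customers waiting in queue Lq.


λ = 60/4.89 = 12.2699 /hr
μ = 60/0.96 = 62.5000 /hr
ρ = λ/μ = 12.2699/62.5000 = 0.1963
Lq = ρ²/(1−ρ) = 0.03854/0.8037 = 0.04796

Final: 0.04796


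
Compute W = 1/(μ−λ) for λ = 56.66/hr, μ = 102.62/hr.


W = 1/(μ−λ) = 1/(102.62 − 56.66) = 1/45.96 = 0.02176 hr

Final: 0.02176 hr


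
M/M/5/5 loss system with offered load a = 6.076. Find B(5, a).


B(c,a) = (a^c/c!) / Σ_{k=0}^{c} a^k/k!
a^5/5! = 69.009293
Σ terms (k=0..5): 1.00000 + 6.07600 + 18.45889 + 37.38540 + 56.78842 + 69.00929 = 188.718007
B = 69.009293/188.718007 = 0.365674

Final: 0.365674


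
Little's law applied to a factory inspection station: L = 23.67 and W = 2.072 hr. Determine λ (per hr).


λ = L/W = 23.67/2.072 = 11.4237 /hr

Final: 11.4237 /hr


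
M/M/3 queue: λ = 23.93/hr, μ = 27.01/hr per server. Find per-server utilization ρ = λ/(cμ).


ρ = λ/(cμ) = 23.93/(3·27.01) = 23.93/81.03 = 0.2953

Final: 0.2953


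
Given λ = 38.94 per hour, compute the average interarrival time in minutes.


Mean interarrival time = 1/λ = 1/38.94 hour = 0.02568 hour
In minutes: 0.02568 × 60 = 1.5408 min

Final: 1.5408 min


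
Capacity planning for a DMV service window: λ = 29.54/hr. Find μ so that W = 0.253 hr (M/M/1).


W = 1/(μ−λ) ⇒ μ − λ = 1/W = 1/0.253 = 3.9526
μ = λ + 1/W = 29.54 + 3.9526 = 33.4926 per hr

Final: 33.4926 /hr


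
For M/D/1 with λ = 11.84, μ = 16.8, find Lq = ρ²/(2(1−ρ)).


ρ = 11.84/16.8 = 0.7048
M/D/1: Lq = ρ²/(2(1−ρ)) = 0.4967/(2·0.2952) = 0.84117

Final: 0.84117


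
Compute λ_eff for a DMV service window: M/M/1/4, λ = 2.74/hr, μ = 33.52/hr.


ρ = 0.08174; P_K = (1−ρ)ρ^4/(1−ρ^5) = 0.00004100
λ_eff = λ(1 − P_K) = 2.74·(1 − 0.00004100) = 2.74·0.999959 = 2.7399 /hr

Final: 2.7399 /hr


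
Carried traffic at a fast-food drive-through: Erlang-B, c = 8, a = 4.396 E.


B(8,4.396) = 0.044212 (Erlang-B)
Carried load = a(1 − B) = 4.396·(1 − 0.044212) = 4.396·0.955788 = 4.2016 E

Final: 4.2016 Erlangs


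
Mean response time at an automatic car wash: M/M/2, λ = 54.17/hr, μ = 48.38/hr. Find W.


a = 1.1197; ρ = 0.5598; P₀ = 0.282184
Lq = P₀·a^c·ρ/(c!(1−ρ)²) = 0.51113
Wq = Lq/λ = 0.51113/54.17 = 0.009436 hr
W = Wq + 1/μ = 0.009436 + 0.02067 = 0.03011 hr

Final: 0.03011 hr


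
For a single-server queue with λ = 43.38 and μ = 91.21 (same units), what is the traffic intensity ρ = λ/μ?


ρ = λ/μ = 43.38/91.21 = 0.4756

Final: 0.4756


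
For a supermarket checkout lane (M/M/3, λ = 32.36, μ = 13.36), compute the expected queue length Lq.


a = λ/μ = 2.4222; ρ = a/3 = 0.8074
P₀ = 0.053615
Lq = P₀·a^c·ρ / (c!·(1−ρ)²) = 0.053615·14.21040·0.8074/(6·0.03710)
= 2.76338

Final: 2.76338


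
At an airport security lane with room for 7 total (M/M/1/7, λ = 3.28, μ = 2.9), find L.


ρ = 3.28/2.9 = 1.1310
L = ρ[1 − (K+1)ρ^K + Kρ^(K+1)] / [(1−ρ)(1−ρ^(K+1))]
Numerator: 1.1310·(1 − 8·2.367723 + 7·2.677977) = 0.909409
Denominator: (-0.1310)·(-1.677977) = 0.219873
L = 0.909409/0.219873 = 4.1361

Final: 4.1361


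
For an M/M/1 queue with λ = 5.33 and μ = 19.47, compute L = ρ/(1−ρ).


ρ = λ/μ = 5.33/19.47 = 0.2738
L = ρ/(1−ρ) = 0.2738/(1 − 0.2738) = 0.2738/0.7262 = 0.3769

Final: 0.3769


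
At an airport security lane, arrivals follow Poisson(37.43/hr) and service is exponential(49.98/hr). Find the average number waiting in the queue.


ρ = 37.43/49.98 = 0.7489
Lq = ρ²/(1−ρ) = 0.5609/0.2511 = 2.2336

Final: 2.2336


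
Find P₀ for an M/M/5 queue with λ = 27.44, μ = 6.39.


a = λ/μ = 27.44/6.39 = 4.2942; ρ = a/c = 0.8588
Σ_{k=0}^{4} a^k/k! (terms k=0..4) = 1.00000 + 4.29421 + 9.22012 + 13.19771 + 14.16843 = 41.88047
Tail: a^5/(5!(1−ρ)) = 1460.21311/(120·0.1412) = 86.20438
P₀ = 1/(41.88047 + 86.20438) = 1/128.08484 = 0.007807

Final: 0.007807


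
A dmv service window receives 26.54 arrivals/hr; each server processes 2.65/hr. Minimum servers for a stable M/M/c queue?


Stability requires cμ > λ ⇔ c > λ/μ.
λ/μ = 26.54/2.65 = 10.0151
Minimum integer c = ⌊10.0151⌋ + 1 = 11
Check: 11·2.65 = 29.15 > 26.54, while 10·2.65 = 26.50 ≤ 26.54

Final: 11 servers


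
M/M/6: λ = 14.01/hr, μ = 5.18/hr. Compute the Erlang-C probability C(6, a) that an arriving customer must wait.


a = λ/μ = 2.7046; ρ = a/6 = 0.4508
P₀ = 0.066291 (from M/M/c formula)
C(c,a) = [a^c/(c!(1−ρ))]·P₀ = [391.42653/(720·0.5492)]·0.066291
= 0.98984·0.066291 = 0.065617

Final: 0.065617


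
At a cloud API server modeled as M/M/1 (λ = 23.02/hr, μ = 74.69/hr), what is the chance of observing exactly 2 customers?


ρ = 23.02/74.69 = 0.3082
P_n = (1−ρ)·ρ^n = (1 − 0.3082)·0.3082^2 = 0.6918·0.094992 = 0.065715

Final: 0.065715


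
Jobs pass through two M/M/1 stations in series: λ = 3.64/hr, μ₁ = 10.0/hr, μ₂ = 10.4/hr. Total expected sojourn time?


Each node sees arrival rate λ = 3.64/hr (tandem ⇒ throughput preserved).
W₁ = 1/(μ₁−λ) = 1/(10.0−3.64) = 0.15723 hr
W₂ = 1/(μ₂−λ) = 1/(10.4−3.64) = 0.14793 hr
W_total = W₁ + W₂ = 0.15723 + 0.14793 = 0.30516 hr

Final: 0.30516 hr


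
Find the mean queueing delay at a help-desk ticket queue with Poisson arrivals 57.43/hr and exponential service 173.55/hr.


ρ = 57.43/173.55 = 0.3309
Wq = ρ/(μ−λ) = 0.3309/(173.55 − 57.43) = 0.3309/116.12 = 0.002850 hr

Final: 0.002850 hr


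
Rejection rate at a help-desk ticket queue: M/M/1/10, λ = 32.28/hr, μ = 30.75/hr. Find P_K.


ρ = λ/μ = 32.28/30.75 = 1.0498
P_K = (1−ρ)ρ^K/(1−ρ^(K+1)) = (-0.04976·1.625115)/(1 − 1.705974)
= -0.080859/-0.705974 = 0.114536

Final: 0.114536


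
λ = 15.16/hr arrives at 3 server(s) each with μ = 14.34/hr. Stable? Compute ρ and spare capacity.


Total capacity cμ = 3·14.34 = 43.02/hr
ρ = λ/(cμ) = 15.16/43.02 = 0.3524
Stable ⇔ ρ < 1: YES
Spare capacity = cμ − λ = 43.02 − 15.16 = 27.86/hr

Final: ρ = 0.3524; stable; margin = 27.86/hr


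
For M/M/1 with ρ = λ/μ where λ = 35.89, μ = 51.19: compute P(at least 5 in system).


ρ = 35.89/51.19 = 0.7011
P(N ≥ n) = ρ^n = 0.7011^5 = 0.169411

Final: 0.169411


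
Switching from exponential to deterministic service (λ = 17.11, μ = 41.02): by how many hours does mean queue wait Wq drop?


ρ = 17.11/41.02 = 0.4171
Wq(M/M/1) = ρ/(μ−λ) = 0.4171/23.91 = 0.01745 hr
Wq(M/D/1) = ρ/(2(μ−λ)) = 0.008723 hr
Savings = 0.01745 − 0.008723 = 0.008723 hr

Final: 0.008723 hr


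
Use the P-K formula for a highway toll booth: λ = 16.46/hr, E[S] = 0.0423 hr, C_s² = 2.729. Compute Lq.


ρ = λ·E[S] = 16.46·0.0423 = 0.6963
Lq = ρ²(1+C_s²)/(2(1−ρ)) = 0.4848·(1+2.729)/(2·0.3037)
= 0.4848·3.7290/0.6075 = 2.97576

Final: 2.97576


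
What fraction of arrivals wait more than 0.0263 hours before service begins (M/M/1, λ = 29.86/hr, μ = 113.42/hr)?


ρ = 29.86/113.42 = 0.2633
P(Wq > t) = ρ·e^{−(μ−λ)t} = 0.2633·e^{−2.1976}
= 0.2633·0.111066 = 0.029240

Final: 0.029240


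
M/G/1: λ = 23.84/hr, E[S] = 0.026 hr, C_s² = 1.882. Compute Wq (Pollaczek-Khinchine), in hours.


ρ = λ·E[S] = 23.84·0.026 = 0.6198
E[S²] = E[S]²(1+C_s²) = 0.026²·(1+1.882) = 0.001948
Wq = λ·E[S²]/(2(1−ρ)) = 23.84·0.001948/(2·0.3802) = 0.06109 hr

Final: 0.06109 hr


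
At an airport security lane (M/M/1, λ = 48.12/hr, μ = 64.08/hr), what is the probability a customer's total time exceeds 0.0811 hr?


W ~ Exponential(μ−λ) for M/M/1.
μ − λ = 64.08 − 48.12 = 15.9600
P(W > t) = e^{−(μ−λ)t} = e^{−1.2944} = 0.274074

Final: 0.274074


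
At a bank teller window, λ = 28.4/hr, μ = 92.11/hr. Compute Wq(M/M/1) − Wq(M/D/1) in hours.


ρ = 28.4/92.11 = 0.3083
Wq(M/M/1) = ρ/(μ−λ) = 0.3083/63.71 = 0.004840 hr
Wq(M/D/1) = ρ/(2(μ−λ)) = 0.002420 hr
Savings = 0.004840 − 0.002420 = 0.002420 hr

Final: 0.002420 hr


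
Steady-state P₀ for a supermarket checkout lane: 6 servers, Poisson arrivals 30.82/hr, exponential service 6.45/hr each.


a = λ/μ = 30.82/6.45 = 4.7783; ρ = a/c = 0.7964
Σ_{k=0}^{5} a^k/k! (terms k=0..5) = 1.00000 + 4.77829 + 11.41605 + 18.18308 + 21.72103 + 20.75790 = 77.85635
Tail: a^6/(6!(1−ρ)) = 11902.48159/(720·0.2036) = 81.18761
P₀ = 1/(77.85635 + 81.18761) = 1/159.04397 = 0.006288

Final: 0.006288


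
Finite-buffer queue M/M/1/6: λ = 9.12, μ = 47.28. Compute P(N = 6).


ρ = λ/μ = 9.12/47.28 = 0.1929
P_K = (1−ρ)ρ^K/(1−ρ^(K+1)) = (0.8071·0.00005151)/(1 − 0.000009936)
= 0.00004158/0.999990 = 0.00004158

Final: 0.00004158


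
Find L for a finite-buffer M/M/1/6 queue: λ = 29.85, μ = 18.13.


ρ = 29.85/18.13 = 1.6464
L = ρ[1 − (K+1)ρ^K + Kρ^(K+1)] / [(1−ρ)(1−ρ^(K+1))]
Numerator: 1.6464·(1 − 7·19.919535 + 6·32.796366) = 96.055837
Denominator: (-0.6464)·(-31.796366) = 20.554518
L = 96.055837/20.554518 = 4.6732

Final: 4.6732


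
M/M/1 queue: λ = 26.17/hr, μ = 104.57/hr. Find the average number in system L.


ρ = λ/μ = 26.17/104.57 = 0.2503
L = ρ/(1−ρ) = 0.2503/(1 − 0.2503) = 0.2503/0.7497 = 0.3338

Final: 0.3338


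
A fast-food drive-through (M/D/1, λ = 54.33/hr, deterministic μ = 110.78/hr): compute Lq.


ρ = 54.33/110.78 = 0.4904
M/D/1: Lq = ρ²/(2(1−ρ)) = 0.2405/(2·0.5096) = 0.23601

Final: 0.23601


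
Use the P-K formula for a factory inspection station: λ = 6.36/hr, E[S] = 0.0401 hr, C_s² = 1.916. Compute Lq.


ρ = λ·E[S] = 6.36·0.0401 = 0.2550
Lq = ρ²(1+C_s²)/(2(1−ρ)) = 0.06504·(1+1.916)/(2·0.7450)
= 0.06504·2.9160/1.4899 = 0.12730

Final: 0.12730


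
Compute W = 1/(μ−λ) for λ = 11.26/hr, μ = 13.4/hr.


W = 1/(μ−λ) = 1/(13.4 − 11.26) = 1/2.14 = 0.4673 hr

Final: 0.4673 hr


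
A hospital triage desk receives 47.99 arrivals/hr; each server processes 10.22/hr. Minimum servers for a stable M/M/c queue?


Stability requires cμ > λ ⇔ c > λ/μ.
λ/μ = 47.99/10.22 = 4.6957
Minimum integer c = ⌊4.6957⌋ + 1 = 5
Check: 5·10.22 = 51.10 > 47.99, while 4·10.22 = 40.88 ≤ 47.99

Final: 5 servers


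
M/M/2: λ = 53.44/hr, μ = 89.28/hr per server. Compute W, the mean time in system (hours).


a = 0.5986; ρ = 0.2993; P₀ = 0.539310
Lq = P₀·a^c·ρ/(c!(1−ρ)²) = 0.05889
Wq = Lq/λ = 0.05889/53.44 = 0.001102 hr
W = Wq + 1/μ = 0.001102 + 0.01120 = 0.01230 hr

Final: 0.01230 hr


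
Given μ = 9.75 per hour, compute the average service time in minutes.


Mean service time = 1/μ = 1/9.75 hour = 0.10256 hour
In minutes: 0.10256 × 60 = 6.1538 min

Final: 6.1538 min


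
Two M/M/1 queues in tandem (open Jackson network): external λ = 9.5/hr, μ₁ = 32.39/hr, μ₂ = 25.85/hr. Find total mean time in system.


Each node sees arrival rate λ = 9.5/hr (tandem ⇒ throughput preserved).
W₁ = 1/(μ₁−λ) = 1/(32.39−9.5) = 0.04369 hr
W₂ = 1/(μ₂−λ) = 1/(25.85−9.5) = 0.06116 hr
W_total = W₁ + W₂ = 0.04369 + 0.06116 = 0.10485 hr

Final: 0.10485 hr


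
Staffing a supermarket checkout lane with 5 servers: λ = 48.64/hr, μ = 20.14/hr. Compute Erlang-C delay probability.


a = λ/μ = 2.4151; ρ = a/5 = 0.4830
P₀ = 0.087557 (from M/M/c formula)
C(c,a) = [a^c/(c!(1−ρ))]·P₀ = [82.16191/(120·0.5170)]·0.087557
= 1.32439·0.087557 = 0.115960

Final: 0.115960


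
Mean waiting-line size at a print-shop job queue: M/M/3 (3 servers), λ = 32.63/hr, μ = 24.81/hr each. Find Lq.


a = λ/μ = 1.3152; ρ = a/3 = 0.4384
P₀ = 0.259390
Lq = P₀·a^c·ρ / (c!·(1−ρ)²) = 0.259390·2.27495·0.4384/(6·0.31540)
= 0.13671

Final: 0.13671


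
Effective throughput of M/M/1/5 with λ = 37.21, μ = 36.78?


ρ = 1.0117; P_K = (1−ρ)ρ^5/(1−ρ^6) = 0.171547
λ_eff = λ(1 − P_K) = 37.21·(1 − 0.171547) = 37.21·0.828453 = 30.8267 /hr

Final: 30.8267 /hr


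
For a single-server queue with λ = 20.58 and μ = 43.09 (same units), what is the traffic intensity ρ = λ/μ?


ρ = λ/μ = 20.58/43.09 = 0.4776

Final: 0.4776


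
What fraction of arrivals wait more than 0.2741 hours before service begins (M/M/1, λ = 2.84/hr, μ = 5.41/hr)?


ρ = 2.84/5.41 = 0.5250
P(Wq > t) = ρ·e^{−(μ−λ)t} = 0.5250·e^{−0.7044}
= 0.5250·0.494387 = 0.259530

Final: 0.259530


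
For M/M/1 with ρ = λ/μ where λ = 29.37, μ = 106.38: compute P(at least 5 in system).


ρ = 29.37/106.38 = 0.2761
P(N ≥ n) = ρ^n = 0.2761^5 = 0.001604

Final: 0.001604


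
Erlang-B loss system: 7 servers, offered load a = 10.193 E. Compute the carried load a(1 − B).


B(7,10.193) = 0.417547 (Erlang-B)
Carried load = a(1 − B) = 10.193·(1 − 0.417547) = 10.193·0.582453 = 5.9369 E

Final: 5.9369 Erlangs


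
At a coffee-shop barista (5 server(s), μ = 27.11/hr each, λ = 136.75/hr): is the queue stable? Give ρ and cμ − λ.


Total capacity cμ = 5·27.11 = 135.55/hr
ρ = λ/(cμ) = 136.75/135.55 = 1.0089
Stable ⇔ ρ < 1: NO
Spare capacity = cμ − λ = 135.55 − 136.75 = -1.20/hr

Final: ρ = 1.0089; unstable; margin = -1.20/hr


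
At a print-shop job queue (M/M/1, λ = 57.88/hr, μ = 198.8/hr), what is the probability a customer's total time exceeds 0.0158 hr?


W ~ Exponential(μ−λ) for M/M/1.
μ − λ = 198.8 − 57.88 = 140.9200
P(W > t) = e^{−(μ−λ)t} = e^{−2.2265} = 0.107902

Final: 0.107902


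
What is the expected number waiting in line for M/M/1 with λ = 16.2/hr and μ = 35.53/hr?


ρ = 16.2/35.53 = 0.4560
Lq = ρ²/(1−ρ) = 0.2079/0.5440 = 0.3821

Final: 0.3821


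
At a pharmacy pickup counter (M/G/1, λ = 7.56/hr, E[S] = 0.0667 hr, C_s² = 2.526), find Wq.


ρ = λ·E[S] = 7.56·0.0667 = 0.5043
E[S²] = E[S]²(1+C_s²) = 0.0667²·(1+2.526) = 0.015687
Wq = λ·E[S²]/(2(1−ρ)) = 7.56·0.015687/(2·0.4957) = 0.11961 hr

Final: 0.11961 hr


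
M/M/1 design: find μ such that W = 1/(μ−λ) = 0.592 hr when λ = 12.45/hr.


W = 1/(μ−λ) ⇒ μ − λ = 1/W = 1/0.592 = 1.6892
μ = λ + 1/W = 12.45 + 1.6892 = 14.1392 per hr

Final: 14.1392 /hr


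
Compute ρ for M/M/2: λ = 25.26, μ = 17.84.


ρ = λ/(cμ) = 25.26/(2·17.84) = 25.26/35.68 = 0.7080

Final: 0.7080


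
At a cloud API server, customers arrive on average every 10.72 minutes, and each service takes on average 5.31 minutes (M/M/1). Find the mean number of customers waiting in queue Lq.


λ = 60/10.72 = 5.5970 /hr
μ = 60/5.31 = 11.2994 /hr
ρ = λ/μ = 5.5970/11.2994 = 0.4953
Lq = ρ²/(1−ρ) = 0.2454/0.5047 = 0.4862

Final: 0.4862


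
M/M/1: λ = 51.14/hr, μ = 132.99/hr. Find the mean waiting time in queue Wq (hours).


ρ = 51.14/132.99 = 0.3845
Wq = ρ/(μ−λ) = 0.3845/(132.99 − 51.14) = 0.3845/81.85 = 0.004698 hr

Final: 0.004698 hr


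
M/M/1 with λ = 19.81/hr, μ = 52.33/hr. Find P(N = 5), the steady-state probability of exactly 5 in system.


ρ = 19.81/52.33 = 0.3786
P_n = (1−ρ)·ρ^n = (1 − 0.3786)·0.3786^5 = 0.6214·0.007774 = 0.004831

Final: 0.004831


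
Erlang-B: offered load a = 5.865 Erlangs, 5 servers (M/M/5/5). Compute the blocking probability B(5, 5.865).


B(c,a) = (a^c/c!) / Σ_{k=0}^{c} a^k/k!
a^5/5! = 57.830752
Σ terms (k=0..5): 1.00000 + 5.86500 + 17.19911 + 33.62426 + 49.30158 + 57.83075 = 164.820707
B = 57.830752/164.820707 = 0.350871

Final: 0.350871


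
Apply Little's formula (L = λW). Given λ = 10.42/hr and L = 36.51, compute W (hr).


W = L/λ = 36.51/10.42 = 3.5038 hr

Final: 3.5038 hr


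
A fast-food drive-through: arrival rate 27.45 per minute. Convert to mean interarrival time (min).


Mean interarrival time = 1/λ = 1/27.45 minute = 0.03643 minute
In minutes: 0.03643 × 1 = 0.03643 min

Final: 0.03643 min


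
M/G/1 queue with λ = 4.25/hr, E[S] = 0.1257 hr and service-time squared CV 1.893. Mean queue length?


ρ = λ·E[S] = 4.25·0.1257 = 0.5342
Lq = ρ²(1+C_s²)/(2(1−ρ)) = 0.2854·(1+1.893)/(2·0.4658)
= 0.2854·2.8930/0.9315 = 0.88632

Final: 0.88632


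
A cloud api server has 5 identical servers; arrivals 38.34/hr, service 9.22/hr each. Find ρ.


ρ = λ/(cμ) = 38.34/(5·9.22) = 38.34/46.10 = 0.8317

Final: 0.8317


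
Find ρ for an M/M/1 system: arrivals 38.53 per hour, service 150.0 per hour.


ρ = λ/μ = 38.53/150.0 = 0.2569

Final: 0.2569


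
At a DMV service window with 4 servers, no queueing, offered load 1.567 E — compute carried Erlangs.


B(4,1.567) = 0.053598 (Erlang-B)
Carried load = a(1 − B) = 1.567·(1 − 0.053598) = 1.567·0.946402 = 1.4830 E

Final: 1.4830 Erlangs


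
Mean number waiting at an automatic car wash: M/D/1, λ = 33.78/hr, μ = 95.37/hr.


ρ = 33.78/95.37 = 0.3542
M/D/1: Lq = ρ²/(2(1−ρ)) = 0.1255/(2·0.6458) = 0.09713

Final: 0.09713


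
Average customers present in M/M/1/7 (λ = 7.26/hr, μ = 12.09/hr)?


ρ = 7.26/12.09 = 0.6005
L = ρ[1 − (K+1)ρ^K + Kρ^(K+1)] / [(1−ρ)(1−ρ^(K+1))]
Numerator: 0.6005·(1 − 8·0.028156 + 7·0.016908) = 0.536306
Denominator: (0.3995)·(0.983092) = 0.392749
L = 0.536306/0.392749 = 1.3655

Final: 1.3655


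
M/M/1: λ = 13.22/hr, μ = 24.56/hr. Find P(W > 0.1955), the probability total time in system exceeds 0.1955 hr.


W ~ Exponential(μ−λ) for M/M/1.
μ − λ = 24.56 − 13.22 = 11.3400
P(W > t) = e^{−(μ−λ)t} = e^{−2.2170} = 0.108939

Final: 0.108939


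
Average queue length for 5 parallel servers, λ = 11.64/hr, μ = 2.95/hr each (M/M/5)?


a = λ/μ = 3.9458; ρ = a/5 = 0.7892
P₀ = 0.014110
Lq = P₀·a^c·ρ / (c!·(1−ρ)²) = 0.014110·956.43359·0.7892/(120·0.04446)
= 1.99635

Final: 1.99635


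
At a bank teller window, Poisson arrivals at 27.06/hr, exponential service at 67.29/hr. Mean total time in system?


W = 1/(μ−λ) = 1/(67.29 − 27.06) = 1/40.23 = 0.02486 hr

Final: 0.02486 hr


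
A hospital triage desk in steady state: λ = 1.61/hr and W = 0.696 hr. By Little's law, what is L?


L = λW = 1.61·0.696 = 1.1206

Final: 1.1206


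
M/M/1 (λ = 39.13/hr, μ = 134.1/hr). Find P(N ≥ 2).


ρ = 39.13/134.1 = 0.2918
P(N ≥ n) = ρ^n = 0.2918^2 = 0.085146

Final: 0.085146


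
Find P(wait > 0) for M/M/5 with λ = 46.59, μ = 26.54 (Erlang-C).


a = λ/μ = 1.7555; ρ = a/5 = 0.3511
P₀ = 0.172185 (from M/M/c formula)
C(c,a) = [a^c/(c!(1−ρ))]·P₀ = [16.67090/(120·0.6489)]·0.172185
= 0.21409·0.172185 = 0.036863

Final: 0.036863


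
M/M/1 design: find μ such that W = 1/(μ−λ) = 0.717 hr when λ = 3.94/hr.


W = 1/(μ−λ) ⇒ μ − λ = 1/W = 1/0.717 = 1.3947
μ = λ + 1/W = 3.94 + 1.3947 = 5.3347 per hr

Final: 5.3347 /hr


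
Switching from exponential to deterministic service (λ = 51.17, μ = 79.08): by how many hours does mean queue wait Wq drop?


ρ = 51.17/79.08 = 0.6471
Wq(M/M/1) = ρ/(μ−λ) = 0.6471/27.91 = 0.02318 hr
Wq(M/D/1) = ρ/(2(μ−λ)) = 0.01159 hr
Savings = 0.02318 − 0.01159 = 0.01159 hr

Final: 0.01159 hr


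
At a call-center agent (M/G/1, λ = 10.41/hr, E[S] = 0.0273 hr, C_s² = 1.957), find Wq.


ρ = λ·E[S] = 10.41·0.0273 = 0.2842
E[S²] = E[S]²(1+C_s²) = 0.0273²·(1+1.957) = 0.002204
Wq = λ·E[S²]/(2(1−ρ)) = 10.41·0.002204/(2·0.7158) = 0.01603 hr

Final: 0.01603 hr
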